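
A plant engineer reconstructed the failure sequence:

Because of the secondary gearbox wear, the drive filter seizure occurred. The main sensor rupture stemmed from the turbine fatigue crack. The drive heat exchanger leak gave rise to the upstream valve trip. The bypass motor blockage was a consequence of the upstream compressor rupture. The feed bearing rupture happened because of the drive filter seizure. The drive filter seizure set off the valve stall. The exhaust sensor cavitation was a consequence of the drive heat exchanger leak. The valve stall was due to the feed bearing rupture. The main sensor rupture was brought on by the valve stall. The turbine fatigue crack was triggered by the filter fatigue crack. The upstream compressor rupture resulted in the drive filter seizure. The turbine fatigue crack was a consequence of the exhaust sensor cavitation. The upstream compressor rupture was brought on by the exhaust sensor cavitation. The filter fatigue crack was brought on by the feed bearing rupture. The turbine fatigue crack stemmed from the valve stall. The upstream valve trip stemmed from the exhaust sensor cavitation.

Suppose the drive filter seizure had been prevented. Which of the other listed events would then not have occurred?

the feed bearing rupture, the filter fatigue crack, the valve stall

Downstream of the drive filter seizure: the feed bearing rupture, the filter fatigue crack, the valve stall, the turbine fatigue crack, the main sensor rupture.
Of those, still caused via another path: the turbine fatigue crack, the main sensor rupture.
The remainder have no surviving cause.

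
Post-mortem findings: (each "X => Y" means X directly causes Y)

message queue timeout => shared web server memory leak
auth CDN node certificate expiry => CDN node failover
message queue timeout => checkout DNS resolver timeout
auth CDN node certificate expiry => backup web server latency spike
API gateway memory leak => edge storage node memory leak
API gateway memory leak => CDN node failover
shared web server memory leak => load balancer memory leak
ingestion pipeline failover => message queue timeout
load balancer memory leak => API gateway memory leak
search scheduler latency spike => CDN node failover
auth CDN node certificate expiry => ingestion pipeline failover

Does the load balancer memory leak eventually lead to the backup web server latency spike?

No

The load balancer memory leak leads to the API gateway memory leak, the edge storage node memory leak, the CDN node failover; the backup web server latency spike is not among them.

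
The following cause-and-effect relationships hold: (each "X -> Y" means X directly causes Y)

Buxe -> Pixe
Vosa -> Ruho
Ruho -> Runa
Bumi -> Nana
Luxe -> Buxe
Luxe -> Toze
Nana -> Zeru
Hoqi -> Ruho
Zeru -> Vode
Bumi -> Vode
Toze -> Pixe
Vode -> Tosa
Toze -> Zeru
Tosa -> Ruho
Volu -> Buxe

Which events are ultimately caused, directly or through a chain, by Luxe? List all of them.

Buxe, Pixe, Ruho, Runa, Tosa, Toze, Vode, Zeru

Direct effects: Toze, Buxe.
2 steps out: Zeru, Pixe.
3 steps out: Vode.
4 steps out: Tosa.
5 steps out: Ruho.
6 steps out: Runa.
Not reachable from it: Bumi, Volu, Nana, Hoqi, Vosa.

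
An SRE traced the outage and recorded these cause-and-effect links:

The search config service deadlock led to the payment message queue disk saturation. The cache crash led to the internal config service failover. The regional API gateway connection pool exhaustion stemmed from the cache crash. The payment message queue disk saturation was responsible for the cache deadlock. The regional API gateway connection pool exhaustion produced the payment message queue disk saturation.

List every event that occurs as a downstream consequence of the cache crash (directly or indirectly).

Direct effects: the internal config service failover, the regional API gateway connection pool exhaustion.
2 steps out: the payment message queue disk saturation.
3 steps out: the cache deadlock.
Not reachable from it: the search config service deadlock.

the cache deadlock, the internal config service failover, the payment message queue disk saturation, the regional API gateway connection pool exhaustion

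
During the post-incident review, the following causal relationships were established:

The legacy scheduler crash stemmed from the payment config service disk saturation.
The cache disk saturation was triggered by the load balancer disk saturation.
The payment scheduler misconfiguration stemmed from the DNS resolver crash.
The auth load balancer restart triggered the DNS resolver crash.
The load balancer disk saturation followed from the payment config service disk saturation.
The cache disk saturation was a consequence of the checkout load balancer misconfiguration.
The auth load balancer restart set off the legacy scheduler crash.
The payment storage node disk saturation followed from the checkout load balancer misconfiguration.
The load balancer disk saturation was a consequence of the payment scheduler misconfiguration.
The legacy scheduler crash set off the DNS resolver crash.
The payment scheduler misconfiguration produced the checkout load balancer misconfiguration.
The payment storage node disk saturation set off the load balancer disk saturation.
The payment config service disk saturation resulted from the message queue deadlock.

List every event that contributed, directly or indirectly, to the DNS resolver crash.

Immediate causes of the DNS resolver crash: the auth load balancer restart, the legacy scheduler crash.
Further upstream: the message queue deadlock, the payment config service disk saturation.

the auth load balancer restart, the legacy scheduler crash, the message queue deadlock, the payment config service disk saturation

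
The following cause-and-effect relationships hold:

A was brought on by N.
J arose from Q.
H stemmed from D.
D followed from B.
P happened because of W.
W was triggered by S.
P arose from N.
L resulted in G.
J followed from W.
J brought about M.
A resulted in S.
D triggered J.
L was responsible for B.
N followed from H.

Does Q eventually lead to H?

No

Q leads to J, M; H is not among them.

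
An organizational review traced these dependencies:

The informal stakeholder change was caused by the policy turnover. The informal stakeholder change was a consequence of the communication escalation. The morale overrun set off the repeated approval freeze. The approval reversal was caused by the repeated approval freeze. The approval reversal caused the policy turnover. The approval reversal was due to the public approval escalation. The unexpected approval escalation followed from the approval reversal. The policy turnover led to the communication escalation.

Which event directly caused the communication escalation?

Upstream contributors include the morale overrun, the repeated approval freeze, the approval reversal, the public approval escalation, but only the policy turnover feeds directly into the communication escalation.

the policy turnover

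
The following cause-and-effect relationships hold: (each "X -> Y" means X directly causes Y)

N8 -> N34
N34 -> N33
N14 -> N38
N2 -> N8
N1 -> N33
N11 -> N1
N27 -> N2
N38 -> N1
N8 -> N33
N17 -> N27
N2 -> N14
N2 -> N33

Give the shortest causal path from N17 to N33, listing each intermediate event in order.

N17 → N27
N27 → N2
N2 → N33
Length: 3 steps.

N17 → N27 → N2 → N33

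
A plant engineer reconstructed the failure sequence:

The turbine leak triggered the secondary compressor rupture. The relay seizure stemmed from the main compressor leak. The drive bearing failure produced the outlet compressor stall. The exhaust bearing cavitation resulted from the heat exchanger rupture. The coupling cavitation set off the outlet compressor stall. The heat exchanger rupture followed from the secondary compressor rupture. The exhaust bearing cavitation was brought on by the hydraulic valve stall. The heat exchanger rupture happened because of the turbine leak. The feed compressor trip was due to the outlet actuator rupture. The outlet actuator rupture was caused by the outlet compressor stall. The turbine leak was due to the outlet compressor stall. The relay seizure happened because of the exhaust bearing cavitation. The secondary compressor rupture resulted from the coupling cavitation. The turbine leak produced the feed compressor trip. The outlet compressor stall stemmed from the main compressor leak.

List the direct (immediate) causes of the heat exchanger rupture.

Upstream contributors include the main compressor leak, the drive bearing failure, the coupling cavitation, the outlet compressor stall, but only the secondary compressor rupture, the turbine leak feed directly into the heat exchanger rupture.

the secondary compressor rupture, the turbine leak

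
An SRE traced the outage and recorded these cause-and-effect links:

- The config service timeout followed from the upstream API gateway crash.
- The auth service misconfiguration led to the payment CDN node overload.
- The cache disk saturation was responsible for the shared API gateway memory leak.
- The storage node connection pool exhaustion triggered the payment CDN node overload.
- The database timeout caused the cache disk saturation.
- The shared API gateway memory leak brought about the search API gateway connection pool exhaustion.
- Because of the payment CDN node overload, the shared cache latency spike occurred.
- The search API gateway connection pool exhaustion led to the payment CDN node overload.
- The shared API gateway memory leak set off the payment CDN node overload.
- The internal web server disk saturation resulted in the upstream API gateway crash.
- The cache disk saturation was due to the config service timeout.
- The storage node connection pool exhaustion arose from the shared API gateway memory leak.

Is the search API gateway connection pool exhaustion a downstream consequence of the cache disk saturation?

Yes

There is a causal chain: the cache disk saturation → the shared API gateway memory leak → the search API gateway connection pool exhaustion.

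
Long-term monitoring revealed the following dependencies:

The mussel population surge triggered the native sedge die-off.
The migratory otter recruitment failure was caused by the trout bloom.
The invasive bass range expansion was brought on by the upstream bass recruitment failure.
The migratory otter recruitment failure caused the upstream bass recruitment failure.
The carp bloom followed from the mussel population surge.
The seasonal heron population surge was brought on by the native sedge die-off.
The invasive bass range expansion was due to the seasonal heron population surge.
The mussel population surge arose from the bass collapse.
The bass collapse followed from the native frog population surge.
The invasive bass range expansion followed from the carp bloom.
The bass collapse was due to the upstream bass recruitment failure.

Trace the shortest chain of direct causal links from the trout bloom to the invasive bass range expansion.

the trout bloom → the migratory otter recruitment failure
the migratory otter recruitment failure → the upstream bass recruitment failure
the upstream bass recruitment failure → the invasive bass range expansion
Length: 3 steps.

the trout bloom → the migratory otter recruitment failure → the upstream bass recruitment failure → the invasive bass range expansion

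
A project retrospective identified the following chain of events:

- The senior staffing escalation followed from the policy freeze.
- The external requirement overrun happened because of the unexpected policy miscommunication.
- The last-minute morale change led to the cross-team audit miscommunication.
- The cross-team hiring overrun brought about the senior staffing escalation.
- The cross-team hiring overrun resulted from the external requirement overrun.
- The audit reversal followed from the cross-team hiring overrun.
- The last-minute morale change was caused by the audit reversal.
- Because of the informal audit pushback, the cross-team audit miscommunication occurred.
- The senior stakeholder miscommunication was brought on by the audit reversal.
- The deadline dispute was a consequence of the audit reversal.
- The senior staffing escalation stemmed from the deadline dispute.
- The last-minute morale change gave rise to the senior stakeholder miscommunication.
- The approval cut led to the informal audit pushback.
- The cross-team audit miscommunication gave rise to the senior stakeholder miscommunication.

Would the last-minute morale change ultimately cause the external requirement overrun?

No

The last-minute morale change leads to the cross-team audit miscommunication, the senior stakeholder miscommunication; the external requirement overrun is not among them.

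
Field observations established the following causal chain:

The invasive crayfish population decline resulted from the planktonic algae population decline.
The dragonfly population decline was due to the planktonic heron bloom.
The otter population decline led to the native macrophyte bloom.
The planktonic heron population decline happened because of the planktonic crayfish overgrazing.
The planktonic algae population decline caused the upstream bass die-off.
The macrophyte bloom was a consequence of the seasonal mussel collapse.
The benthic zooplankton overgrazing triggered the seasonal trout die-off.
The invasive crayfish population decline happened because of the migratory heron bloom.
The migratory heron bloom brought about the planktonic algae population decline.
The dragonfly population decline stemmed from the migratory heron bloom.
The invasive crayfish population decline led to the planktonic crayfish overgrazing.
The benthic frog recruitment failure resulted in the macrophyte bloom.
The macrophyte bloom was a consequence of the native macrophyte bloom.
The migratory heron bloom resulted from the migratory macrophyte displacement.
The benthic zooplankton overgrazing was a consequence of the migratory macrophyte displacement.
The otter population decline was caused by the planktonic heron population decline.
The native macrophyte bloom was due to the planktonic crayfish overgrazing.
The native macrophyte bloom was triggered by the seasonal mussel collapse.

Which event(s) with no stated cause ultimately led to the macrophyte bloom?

Tracing upstream from the macrophyte bloom: the macrophyte bloom ← the native macrophyte bloom ← the planktonic crayfish overgrazing ← the invasive crayfish population decline ← the migratory heron bloom ← the migratory macrophyte displacement.
A separate upstream branch: the macrophyte bloom ← the benthic frog recruitment failure.
A separate upstream branch: the macrophyte bloom ← the seasonal mussel collapse.
Each of those chain origins has no stated cause.

the benthic frog recruitment failure, the migratory macrophyte displacement, the seasonal mussel collapse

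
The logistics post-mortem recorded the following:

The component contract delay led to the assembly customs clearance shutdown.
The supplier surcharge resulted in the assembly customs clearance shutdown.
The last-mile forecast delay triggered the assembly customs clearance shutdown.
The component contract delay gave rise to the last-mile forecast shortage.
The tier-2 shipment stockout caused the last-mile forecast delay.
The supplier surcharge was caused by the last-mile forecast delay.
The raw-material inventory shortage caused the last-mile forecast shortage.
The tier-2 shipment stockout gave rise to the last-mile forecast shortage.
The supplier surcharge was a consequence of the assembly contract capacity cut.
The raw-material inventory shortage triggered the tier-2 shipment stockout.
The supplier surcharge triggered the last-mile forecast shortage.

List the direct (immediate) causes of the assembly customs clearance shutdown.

the component contract delay, the last-mile forecast delay, the supplier surcharge

Upstream contributors include the raw-material inventory shortage, the tier-2 shipment stockout, the assembly contract capacity cut, but only the component contract delay, the last-mile forecast delay, the supplier surcharge feed directly into the assembly customs clearance shutdown.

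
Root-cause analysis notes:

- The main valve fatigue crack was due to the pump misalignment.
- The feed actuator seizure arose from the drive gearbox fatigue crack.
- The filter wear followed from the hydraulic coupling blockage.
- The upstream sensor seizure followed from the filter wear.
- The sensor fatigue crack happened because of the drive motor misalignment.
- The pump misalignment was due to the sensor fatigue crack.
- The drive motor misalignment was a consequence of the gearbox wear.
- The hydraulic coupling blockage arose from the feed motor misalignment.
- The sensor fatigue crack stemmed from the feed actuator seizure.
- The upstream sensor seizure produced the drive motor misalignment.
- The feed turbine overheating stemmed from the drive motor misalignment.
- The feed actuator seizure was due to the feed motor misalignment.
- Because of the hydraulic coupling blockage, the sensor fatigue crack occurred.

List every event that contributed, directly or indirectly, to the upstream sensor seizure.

Immediate cause of the upstream sensor seizure: the filter wear.
Further upstream: the feed motor misalignment, the hydraulic coupling blockage.

the feed motor misalignment, the filter wear, the hydraulic coupling blockage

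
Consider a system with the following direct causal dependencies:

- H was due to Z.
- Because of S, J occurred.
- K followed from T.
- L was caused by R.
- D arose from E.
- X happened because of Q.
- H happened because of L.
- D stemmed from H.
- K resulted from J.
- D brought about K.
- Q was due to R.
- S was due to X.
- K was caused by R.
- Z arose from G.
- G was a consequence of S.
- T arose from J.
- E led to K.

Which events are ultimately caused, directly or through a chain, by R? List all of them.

Direct effects: Q, L, K.
2 steps out: X, H.
3 steps out: S, D.
4 steps out: G, J.
5 steps out: Z, T.
Not reachable from it: E.

D, G, H, J, K, L, Q, S, T, X, Z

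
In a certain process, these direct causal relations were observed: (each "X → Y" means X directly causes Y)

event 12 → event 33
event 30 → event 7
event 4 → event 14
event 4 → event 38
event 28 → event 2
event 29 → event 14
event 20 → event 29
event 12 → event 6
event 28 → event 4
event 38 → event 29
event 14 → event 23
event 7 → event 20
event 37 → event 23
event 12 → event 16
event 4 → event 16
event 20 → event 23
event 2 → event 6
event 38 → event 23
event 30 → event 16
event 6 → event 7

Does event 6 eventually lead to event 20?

There is a causal chain: event 6 → event 7 → event 20.

Yes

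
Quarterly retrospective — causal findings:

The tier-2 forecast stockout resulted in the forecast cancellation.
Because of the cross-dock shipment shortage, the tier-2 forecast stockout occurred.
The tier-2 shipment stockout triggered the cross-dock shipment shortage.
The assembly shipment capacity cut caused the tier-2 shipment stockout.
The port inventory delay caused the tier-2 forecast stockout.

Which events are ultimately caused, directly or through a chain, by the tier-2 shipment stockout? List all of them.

Direct effects: the cross-dock shipment shortage.
2 steps out: the tier-2 forecast stockout.
3 steps out: the forecast cancellation.
Not reachable from it: the assembly shipment capacity cut, the port inventory delay.

the cross-dock shipment shortage, the forecast cancellation, the tier-2 forecast stockout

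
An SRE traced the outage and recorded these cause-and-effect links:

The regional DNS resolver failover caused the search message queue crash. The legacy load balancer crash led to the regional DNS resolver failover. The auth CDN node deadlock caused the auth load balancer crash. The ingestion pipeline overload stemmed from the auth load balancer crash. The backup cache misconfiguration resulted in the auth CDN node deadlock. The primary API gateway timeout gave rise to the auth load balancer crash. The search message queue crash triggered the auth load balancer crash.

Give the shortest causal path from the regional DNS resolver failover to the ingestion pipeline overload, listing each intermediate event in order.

the regional DNS resolver failover → the search message queue crash
the search message queue crash → the auth load balancer crash
the auth load balancer crash → the ingestion pipeline overload
Length: 3 steps.

the regional DNS resolver failover → the search message queue crash → the auth load balancer crash → the ingestion pipeline overload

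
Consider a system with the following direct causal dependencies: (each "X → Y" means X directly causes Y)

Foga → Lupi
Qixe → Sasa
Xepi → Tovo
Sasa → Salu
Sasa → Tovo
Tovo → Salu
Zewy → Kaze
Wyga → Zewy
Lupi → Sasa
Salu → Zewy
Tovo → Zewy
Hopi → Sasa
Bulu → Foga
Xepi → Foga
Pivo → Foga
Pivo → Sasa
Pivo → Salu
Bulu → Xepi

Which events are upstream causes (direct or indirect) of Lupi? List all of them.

Bulu, Foga, Pivo, Xepi

Immediate cause of Lupi: Foga.
Further upstream: Bulu, Xepi, Pivo.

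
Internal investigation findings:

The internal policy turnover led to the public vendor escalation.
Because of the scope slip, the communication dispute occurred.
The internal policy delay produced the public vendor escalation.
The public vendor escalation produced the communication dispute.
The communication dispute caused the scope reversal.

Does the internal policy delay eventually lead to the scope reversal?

Yes

There is a causal chain: the internal policy delay → the public vendor escalation → the communication dispute → the scope reversal.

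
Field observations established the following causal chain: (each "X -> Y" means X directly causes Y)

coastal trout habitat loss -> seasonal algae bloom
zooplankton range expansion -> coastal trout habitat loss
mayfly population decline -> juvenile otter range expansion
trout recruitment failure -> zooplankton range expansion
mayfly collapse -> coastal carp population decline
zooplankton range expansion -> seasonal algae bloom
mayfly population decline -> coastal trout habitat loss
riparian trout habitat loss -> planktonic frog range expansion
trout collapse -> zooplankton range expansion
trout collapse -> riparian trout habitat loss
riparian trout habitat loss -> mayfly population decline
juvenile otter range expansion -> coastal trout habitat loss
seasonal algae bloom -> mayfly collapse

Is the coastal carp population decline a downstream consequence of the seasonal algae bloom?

Yes

There is a causal chain: the seasonal algae bloom → the mayfly collapse → the coastal carp population decline.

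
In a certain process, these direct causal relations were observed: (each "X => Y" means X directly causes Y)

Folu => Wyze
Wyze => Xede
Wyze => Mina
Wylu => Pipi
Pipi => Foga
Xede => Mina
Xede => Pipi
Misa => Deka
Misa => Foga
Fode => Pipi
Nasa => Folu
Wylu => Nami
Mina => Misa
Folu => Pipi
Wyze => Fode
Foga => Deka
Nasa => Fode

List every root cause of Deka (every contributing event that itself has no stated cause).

Tracing upstream from Deka: Deka ← Foga ← Pipi ← Wylu.
A separate upstream branch: Deka ← Foga ← Pipi ← Folu ← Nasa.
Each of those chain origins has no stated cause.

Nasa, Wylu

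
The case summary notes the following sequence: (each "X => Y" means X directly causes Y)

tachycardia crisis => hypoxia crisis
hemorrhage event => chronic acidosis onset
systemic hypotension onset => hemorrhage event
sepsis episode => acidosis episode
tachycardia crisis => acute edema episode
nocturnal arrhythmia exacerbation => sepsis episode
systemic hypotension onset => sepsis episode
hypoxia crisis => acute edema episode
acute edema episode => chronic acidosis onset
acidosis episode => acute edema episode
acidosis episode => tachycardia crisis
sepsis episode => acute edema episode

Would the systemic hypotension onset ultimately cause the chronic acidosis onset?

There is a causal chain: the systemic hypotension onset → the hemorrhage event → the chronic acidosis onset.

Yes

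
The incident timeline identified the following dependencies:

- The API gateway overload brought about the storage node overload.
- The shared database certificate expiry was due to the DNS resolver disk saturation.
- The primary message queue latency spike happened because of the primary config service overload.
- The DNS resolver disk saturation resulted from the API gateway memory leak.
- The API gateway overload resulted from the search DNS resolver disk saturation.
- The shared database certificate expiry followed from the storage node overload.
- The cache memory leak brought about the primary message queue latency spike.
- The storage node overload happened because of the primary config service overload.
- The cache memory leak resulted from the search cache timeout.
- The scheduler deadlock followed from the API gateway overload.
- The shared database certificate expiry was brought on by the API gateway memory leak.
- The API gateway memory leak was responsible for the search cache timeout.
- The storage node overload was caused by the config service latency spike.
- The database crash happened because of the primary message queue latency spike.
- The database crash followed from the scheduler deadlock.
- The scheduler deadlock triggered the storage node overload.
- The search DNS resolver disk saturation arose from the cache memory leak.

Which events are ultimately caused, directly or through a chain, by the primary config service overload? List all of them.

Direct effects: the storage node overload, the primary message queue latency spike.
2 steps out: the database crash, the shared database certificate expiry.
Not reachable from it: the API gateway memory leak, the search cache timeout, the DNS resolver disk saturation, the cache memory leak, the search DNS resolver disk saturation, the config service latency spike, the API gateway overload, the scheduler deadlock.

the database crash, the primary message queue latency spike, the shared database certificate expiry, the storage node overload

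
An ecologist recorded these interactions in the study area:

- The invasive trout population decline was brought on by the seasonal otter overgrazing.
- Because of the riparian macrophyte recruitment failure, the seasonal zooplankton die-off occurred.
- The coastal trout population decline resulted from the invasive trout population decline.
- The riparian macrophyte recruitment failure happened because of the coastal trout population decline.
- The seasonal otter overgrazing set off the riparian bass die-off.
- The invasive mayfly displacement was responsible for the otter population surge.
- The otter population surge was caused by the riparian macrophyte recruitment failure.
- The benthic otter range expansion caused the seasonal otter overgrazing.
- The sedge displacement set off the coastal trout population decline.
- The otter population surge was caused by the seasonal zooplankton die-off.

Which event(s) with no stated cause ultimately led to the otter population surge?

Tracing upstream from the otter population surge: the otter population surge ← the riparian macrophyte recruitment failure ← the coastal trout population decline ← the invasive trout population decline ← the seasonal otter overgrazing ← the benthic otter range expansion.
A separate upstream branch: the otter population surge ← the riparian macrophyte recruitment failure ← the coastal trout population decline ← the sedge displacement.
A separate upstream branch: the otter population surge ← the invasive mayfly displacement.
Each of those chain origins has no stated cause.

the benthic otter range expansion, the invasive mayfly displacement, the sedge displacement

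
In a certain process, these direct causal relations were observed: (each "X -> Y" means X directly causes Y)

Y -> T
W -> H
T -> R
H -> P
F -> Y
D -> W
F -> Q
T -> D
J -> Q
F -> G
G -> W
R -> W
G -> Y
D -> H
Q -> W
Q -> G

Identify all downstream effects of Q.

Direct effects: G, W.
2 steps out: Y, H.
3 steps out: T, P.
4 steps out: R, D.
Not reachable from it: F, J.

D, G, H, P, R, T, W, Y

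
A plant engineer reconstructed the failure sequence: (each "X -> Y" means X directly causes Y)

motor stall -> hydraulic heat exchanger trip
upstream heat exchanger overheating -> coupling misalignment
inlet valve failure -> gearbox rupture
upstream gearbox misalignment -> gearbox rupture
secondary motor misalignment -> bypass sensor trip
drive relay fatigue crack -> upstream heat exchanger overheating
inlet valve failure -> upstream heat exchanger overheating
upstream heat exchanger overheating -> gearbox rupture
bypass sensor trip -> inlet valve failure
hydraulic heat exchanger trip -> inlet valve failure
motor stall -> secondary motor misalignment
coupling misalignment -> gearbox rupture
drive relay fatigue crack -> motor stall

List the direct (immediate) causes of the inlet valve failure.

the bypass sensor trip, the hydraulic heat exchanger trip

Upstream contributors include the drive relay fatigue crack, the motor stall, the secondary motor misalignment, but only the bypass sensor trip, the hydraulic heat exchanger trip feed directly into the inlet valve failure.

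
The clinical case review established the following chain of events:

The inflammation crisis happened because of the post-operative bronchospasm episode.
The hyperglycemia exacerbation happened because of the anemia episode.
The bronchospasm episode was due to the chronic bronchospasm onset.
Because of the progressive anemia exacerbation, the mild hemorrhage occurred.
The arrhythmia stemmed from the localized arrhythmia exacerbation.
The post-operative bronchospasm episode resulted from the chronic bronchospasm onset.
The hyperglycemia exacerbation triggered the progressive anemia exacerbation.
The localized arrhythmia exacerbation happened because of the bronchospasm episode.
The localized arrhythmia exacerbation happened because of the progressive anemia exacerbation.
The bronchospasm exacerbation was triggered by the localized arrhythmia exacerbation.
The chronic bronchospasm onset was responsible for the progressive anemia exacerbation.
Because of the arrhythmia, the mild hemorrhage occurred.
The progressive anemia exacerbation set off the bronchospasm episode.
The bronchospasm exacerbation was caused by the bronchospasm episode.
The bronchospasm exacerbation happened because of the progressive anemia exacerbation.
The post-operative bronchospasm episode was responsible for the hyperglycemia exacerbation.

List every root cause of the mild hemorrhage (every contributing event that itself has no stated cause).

the anemia episode, the chronic bronchospasm onset

Tracing upstream from the mild hemorrhage: the mild hemorrhage ← the progressive anemia exacerbation ← the chronic bronchospasm onset.
A separate upstream branch: the mild hemorrhage ← the progressive anemia exacerbation ← the hyperglycemia exacerbation ← the anemia episode.
Each of those chain origins has no stated cause.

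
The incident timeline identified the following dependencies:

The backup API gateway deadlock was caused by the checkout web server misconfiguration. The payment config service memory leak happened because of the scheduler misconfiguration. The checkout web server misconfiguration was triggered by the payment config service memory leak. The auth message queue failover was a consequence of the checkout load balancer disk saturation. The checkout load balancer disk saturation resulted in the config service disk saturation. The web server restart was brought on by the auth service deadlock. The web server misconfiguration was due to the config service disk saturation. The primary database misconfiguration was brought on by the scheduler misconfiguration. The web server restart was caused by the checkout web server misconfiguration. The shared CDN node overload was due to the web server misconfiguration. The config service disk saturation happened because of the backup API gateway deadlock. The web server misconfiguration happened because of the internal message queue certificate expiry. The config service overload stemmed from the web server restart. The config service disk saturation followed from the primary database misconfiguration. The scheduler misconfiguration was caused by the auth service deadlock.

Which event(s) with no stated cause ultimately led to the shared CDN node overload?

Tracing upstream from the shared CDN node overload: the shared CDN node overload ← the web server misconfiguration ← the config service disk saturation ← the checkout load balancer disk saturation.
A separate upstream branch: the shared CDN node overload ← the web server misconfiguration ← the config service disk saturation ← the primary database misconfiguration ← the scheduler misconfiguration ← the auth service deadlock.
A separate upstream branch: the shared CDN node overload ← the web server misconfiguration ← the internal message queue certificate expiry.
Each of those chain origins has no stated cause.

the auth service deadlock, the checkout load balancer disk saturation, the internal message queue certificate expiry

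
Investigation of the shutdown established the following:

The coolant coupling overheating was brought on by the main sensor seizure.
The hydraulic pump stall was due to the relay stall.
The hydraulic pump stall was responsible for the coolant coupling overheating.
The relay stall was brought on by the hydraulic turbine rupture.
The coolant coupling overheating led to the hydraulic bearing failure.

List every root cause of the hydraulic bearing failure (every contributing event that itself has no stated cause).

Tracing upstream from the hydraulic bearing failure: the hydraulic bearing failure ← the coolant coupling overheating ← the hydraulic pump stall ← the relay stall ← the hydraulic turbine rupture.
A separate upstream branch: the hydraulic bearing failure ← the coolant coupling overheating ← the main sensor seizure.
Each of those chain origins has no stated cause.

the hydraulic turbine rupture, the main sensor seizure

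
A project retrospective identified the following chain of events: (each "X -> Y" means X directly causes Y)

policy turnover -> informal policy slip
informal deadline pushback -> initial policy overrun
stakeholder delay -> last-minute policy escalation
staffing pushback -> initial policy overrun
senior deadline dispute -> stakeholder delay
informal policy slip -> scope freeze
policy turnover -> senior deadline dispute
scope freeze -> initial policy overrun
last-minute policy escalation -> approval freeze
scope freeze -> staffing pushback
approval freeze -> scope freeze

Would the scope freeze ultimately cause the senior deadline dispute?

No

The scope freeze leads to the staffing pushback, the initial policy overrun; the senior deadline dispute is not among them.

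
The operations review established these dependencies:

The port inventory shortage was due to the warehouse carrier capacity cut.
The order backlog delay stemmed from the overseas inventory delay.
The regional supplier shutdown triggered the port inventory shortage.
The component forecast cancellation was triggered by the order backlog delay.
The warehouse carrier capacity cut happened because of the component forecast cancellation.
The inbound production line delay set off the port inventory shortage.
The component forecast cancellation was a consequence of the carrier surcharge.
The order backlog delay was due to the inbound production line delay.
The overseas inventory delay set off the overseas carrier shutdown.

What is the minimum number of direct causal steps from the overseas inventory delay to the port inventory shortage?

4

Shortest chain: the overseas inventory delay → the order backlog delay → the component forecast cancellation → the warehouse carrier capacity cut → the port inventory shortage.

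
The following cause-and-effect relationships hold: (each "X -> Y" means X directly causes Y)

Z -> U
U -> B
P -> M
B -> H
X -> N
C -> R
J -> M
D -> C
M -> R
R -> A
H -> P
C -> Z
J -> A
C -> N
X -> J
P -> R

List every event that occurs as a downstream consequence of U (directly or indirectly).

A, B, H, M, P, R

Direct effects: B.
2 steps out: H.
3 steps out: P.
4 steps out: M, R.
5 steps out: A.
Not reachable from it: D, C, Z, X, J, N.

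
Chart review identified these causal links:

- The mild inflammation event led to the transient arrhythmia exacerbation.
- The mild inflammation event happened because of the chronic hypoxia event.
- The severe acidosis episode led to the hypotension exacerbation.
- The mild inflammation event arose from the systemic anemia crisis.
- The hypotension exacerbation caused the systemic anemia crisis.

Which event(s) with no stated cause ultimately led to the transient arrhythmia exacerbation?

Tracing upstream from the transient arrhythmia exacerbation: the transient arrhythmia exacerbation ← the mild inflammation event ← the systemic anemia crisis ← the hypotension exacerbation ← the severe acidosis episode.
A separate upstream branch: the transient arrhythmia exacerbation ← the mild inflammation event ← the chronic hypoxia event.
Each of those chain origins has no stated cause.

the chronic hypoxia event, the severe acidosis episode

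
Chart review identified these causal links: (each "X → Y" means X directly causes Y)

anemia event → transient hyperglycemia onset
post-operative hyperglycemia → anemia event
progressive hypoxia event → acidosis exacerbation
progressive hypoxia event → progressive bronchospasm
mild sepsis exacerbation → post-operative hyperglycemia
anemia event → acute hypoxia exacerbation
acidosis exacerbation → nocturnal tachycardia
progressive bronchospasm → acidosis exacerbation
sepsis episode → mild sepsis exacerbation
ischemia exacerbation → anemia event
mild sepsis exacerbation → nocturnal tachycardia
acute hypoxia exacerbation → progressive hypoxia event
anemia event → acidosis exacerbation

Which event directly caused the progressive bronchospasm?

Upstream contributors include the sepsis episode, the ischemia exacerbation, the mild sepsis exacerbation, the post-operative hyperglycemia, the anemia event, the acute hypoxia exacerbation, but only the progressive hypoxia event feeds directly into the progressive bronchospasm.

the progressive hypoxia event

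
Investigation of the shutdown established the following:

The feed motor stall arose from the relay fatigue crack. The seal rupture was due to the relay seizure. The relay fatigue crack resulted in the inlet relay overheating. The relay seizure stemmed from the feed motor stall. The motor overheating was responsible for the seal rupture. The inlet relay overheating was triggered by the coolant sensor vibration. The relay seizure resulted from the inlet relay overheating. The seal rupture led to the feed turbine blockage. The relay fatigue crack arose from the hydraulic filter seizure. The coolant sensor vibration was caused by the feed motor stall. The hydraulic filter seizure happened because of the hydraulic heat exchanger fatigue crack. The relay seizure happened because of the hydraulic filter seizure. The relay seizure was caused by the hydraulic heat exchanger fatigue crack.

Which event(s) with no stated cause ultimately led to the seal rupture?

Tracing upstream from the seal rupture: the seal rupture ← the relay seizure ← the hydraulic heat exchanger fatigue crack.
A separate upstream branch: the seal rupture ← the motor overheating.
Each of those chain origins has no stated cause.

the hydraulic heat exchanger fatigue crack, the motor overheating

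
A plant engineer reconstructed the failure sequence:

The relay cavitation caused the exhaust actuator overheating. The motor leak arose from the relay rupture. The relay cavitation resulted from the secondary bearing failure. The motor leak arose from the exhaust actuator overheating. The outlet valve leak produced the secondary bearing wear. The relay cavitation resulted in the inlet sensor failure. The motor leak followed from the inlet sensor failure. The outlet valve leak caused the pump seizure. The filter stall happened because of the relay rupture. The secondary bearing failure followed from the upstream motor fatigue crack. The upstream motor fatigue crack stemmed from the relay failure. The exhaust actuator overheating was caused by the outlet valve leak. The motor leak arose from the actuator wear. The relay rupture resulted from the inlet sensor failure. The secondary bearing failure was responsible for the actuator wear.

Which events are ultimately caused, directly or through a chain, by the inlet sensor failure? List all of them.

Direct effects: the relay rupture, the motor leak.
2 steps out: the filter stall.
Not reachable from it: the outlet valve leak, the secondary bearing wear, the relay failure, the upstream motor fatigue crack, the secondary bearing failure, the relay cavitation, the exhaust actuator overheating, the actuator wear, the pump seizure.

the filter stall, the motor leak, the relay rupture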